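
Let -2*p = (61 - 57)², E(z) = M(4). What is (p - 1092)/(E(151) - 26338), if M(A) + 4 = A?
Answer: 550/13169 ≈ 0.041765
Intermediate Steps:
M(A) = -4 + A
E(z) = 0 (E(z) = -4 + 4 = 0)
p = -8 (p = -(61 - 57)²/2 = -½*4² = -½*16 = -8)
(p - 1092)/(E(151) - 26338) = (-8 - 1092)/(0 - 26338) = -1100/(-26338) = -1100*(-1/26338) = 550/13169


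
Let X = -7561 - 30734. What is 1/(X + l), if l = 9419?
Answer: -1/28876 ≈ -3.4631e-5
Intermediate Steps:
X = -38295
1/(X + l) = 1/(-38295 + 9419) = 1/(-28876) = -1/28876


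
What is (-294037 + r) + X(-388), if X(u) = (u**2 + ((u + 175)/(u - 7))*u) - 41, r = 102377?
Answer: -16339659/395 ≈ -41366.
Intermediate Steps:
X(u) = -41 + u**2 + u*(175 + u)/(-7 + u) (X(u) = (u**2 + ((175 + u)/(-7 + u))*u) - 41 = (u**2 + u*(175 + u)/(-7 + u)) - 41 = -41 + u**2 + u*(175 + u)/(-7 + u))
(-294037 + r) + X(-388) = (-294037 + 102377) + (287 + (-388)**3 - 6*(-388)**2 + 134*(-388))/(-7 - 388) = -191660 + (287 - 58411072 - 6*150544 - 51992)/(-395) = -191660 - (287 - 58411072 - 903264 - 51992)/395 = -191660 - 1/395*(-59366041) = -191660 + 59366041/395 = -16339659/395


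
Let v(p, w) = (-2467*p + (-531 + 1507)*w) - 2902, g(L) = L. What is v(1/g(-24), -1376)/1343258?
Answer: -32298605/32238192 ≈ -1.0019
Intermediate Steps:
v(p, w) = -2902 - 2467*p + 976*w (v(p, w) = (-2467*p + 976*w) - 2902 = -2902 - 2467*p + 976*w)
v(1/g(-24), -1376)/1343258 = (-2902 - 2467/(-24) + 976*(-1376))/1343258 = (-2902 - 2467*(-1/24) - 1342976)*(1/1343258) = (-2902 + 2467/24 - 1342976)*(1/1343258) = -32298605/24*1/1343258 = -32298605/32238192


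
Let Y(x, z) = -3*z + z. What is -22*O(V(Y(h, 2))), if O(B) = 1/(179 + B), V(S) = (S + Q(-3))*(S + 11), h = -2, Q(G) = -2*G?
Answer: -22/193 ≈ -0.11399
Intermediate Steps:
Y(x, z) = -2*z
V(S) = (6 + S)*(11 + S) (V(S) = (S - 2*(-3))*(S + 11) = (S + 6)*(11 + S) = (6 + S)*(11 + S))
-22*O(V(Y(h, 2))) = -22/(179 + (66 + (-2*2)² + 17*(-2*2))) = -22/(179 + (66 + (-4)² + 17*(-4))) = -22/(179 + (66 + 16 - 68)) = -22/(179 + 14) = -22/193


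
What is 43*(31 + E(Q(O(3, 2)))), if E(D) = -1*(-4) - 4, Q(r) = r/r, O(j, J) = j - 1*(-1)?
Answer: 1333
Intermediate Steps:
O(j, J) = 1 + j (O(j, J) = j + 1 = 1 + j)
Q(r) = 1
E(D) = 0 (E(D) = 4 - 4 = 0)
43*(31 + E(Q(O(3, 2)))) = 43*(31 + 0) = 43*31 = 1333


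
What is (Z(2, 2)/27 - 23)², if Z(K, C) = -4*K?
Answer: 395641/729 ≈ 542.72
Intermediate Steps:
(Z(2, 2)/27 - 23)² = (-4*2/27 - 23)² = (-8*1/27 - 23)² = (-8/27 - 23)² = (-629/27)² = 395641/729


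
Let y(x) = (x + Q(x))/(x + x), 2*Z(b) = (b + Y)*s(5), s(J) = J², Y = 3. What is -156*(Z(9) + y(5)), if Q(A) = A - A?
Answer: -23478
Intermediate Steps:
Q(A) = 0
Z(b) = 75/2 + 25*b/2 (Z(b) = ((b + 3)*5²)/2 = ((3 + b)*25)/2 = (75 + 25*b)/2 = 75/2 + 25*b/2)
y(x) = ½ (y(x) = (x + 0)/(x + x) = x/((2*x)) = x*(1/(2*x)) = ½)
-156*(Z(9) + y(5)) = -156*((75/2 + (25/2)*9) + ½) = -156*((75/2 + 225/2) + ½) = -156*(150 + ½) = -156*301/2 = -23478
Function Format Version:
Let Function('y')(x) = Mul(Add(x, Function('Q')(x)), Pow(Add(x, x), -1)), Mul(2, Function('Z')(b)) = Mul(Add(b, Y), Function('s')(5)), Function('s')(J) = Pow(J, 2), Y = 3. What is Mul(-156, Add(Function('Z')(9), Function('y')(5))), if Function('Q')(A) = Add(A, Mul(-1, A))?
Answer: -23478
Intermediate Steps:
Function('Q')(A) = 0
Function('Z')(b) = Add(Rational(75, 2), Mul(Rational(25, 2), b)) (Function('Z')(b) = Mul(Rational(1, 2), Mul(Add(b, 3), Pow(5, 2))) = Mul(Rational(1, 2), Mul(Add(3, b), 25)) = Mul(Rational(1, 2), Add(75, Mul(25, b))) = Add(Rational(75, 2), Mul(Rational(25, 2), b)))
Function('y')(x) = Rational(1, 2) (Function('y')(x) = Mul(Add(x, 0), Pow(Add(x, x), -1)) = Mul(x, Pow(Mul(2, x), -1)) = Mul(x, Mul(Rational(1, 2), Pow(x, -1))) = Rational(1, 2))
Mul(-156, Add(Function('Z')(9), Function('y')(5))) = Mul(-156, Add(Add(Rational(75, 2), Mul(Rational(25, 2), 9)), Rational(1, 2))) = Mul(-156, Add(Add(Rational(75, 2), Rational(225, 2)), Rational(1, 2))) = Mul(-156, Add(150, Rational(1, 2))) = Mul(-156, Rational(301, 2)) = -23478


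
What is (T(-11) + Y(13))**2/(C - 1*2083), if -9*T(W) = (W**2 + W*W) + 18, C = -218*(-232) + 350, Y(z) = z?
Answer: 20449/3956283 ≈ 0.0051687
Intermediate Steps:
C = 50926 (C = 50576 + 350 = 50926)
T(W) = -2 - 2*W**2/9 (T(W) = -((W**2 + W*W) + 18)/9 = -((W**2 + W**2) + 18)/9 = -(2*W**2 + 18)/9 = -(18 + 2*W**2)/9 = -2 - 2*W**2/9)
(T(-11) + Y(13))**2/(C - 1*2083) = ((-2 - 2/9*(-11)**2) + 13)**2/(50926 - 1*2083) = ((-2 - 2/9*121) + 13)**2/(50926 - 2083) = ((-2 - 242/9) + 13)**2/48843 = (-260/9 + 13)**2*(1/48843) = (-143/9)**2*(1/48843) = (20449/81)*(1/48843) = 20449/3956283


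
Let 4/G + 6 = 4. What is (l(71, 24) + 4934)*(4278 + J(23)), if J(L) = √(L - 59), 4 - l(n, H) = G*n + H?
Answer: 21629568 + 30336*I ≈ 2.163e+7 + 30336.0*I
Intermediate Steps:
G = -2 (G = 4/(-6 + 4) = 4/(-2) = 4*(-½) = -2)
l(n, H) = 4 - H + 2*n (l(n, H) = 4 - (-2*n + H) = 4 - (H - 2*n) = 4 + (-H + 2*n) = 4 - H + 2*n)
J(L) = √(-59 + L)
(l(71, 24) + 4934)*(4278 + J(23)) = ((4 - 1*24 + 2*71) + 4934)*(4278 + √(-59 + 23)) = ((4 - 24 + 142) + 4934)*(4278 + √(-36)) = (122 + 4934)*(4278 + 6*I) = 5056*(4278 + 6*I) = 21629568 + 30336*I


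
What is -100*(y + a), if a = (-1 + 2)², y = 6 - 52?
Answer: 4500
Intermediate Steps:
y = -46
a = 1 (a = 1² = 1)
-100*(y + a) = -100*(-46 + 1) = -100*(-45) = 4500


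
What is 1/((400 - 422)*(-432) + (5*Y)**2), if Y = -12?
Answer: 1/13104 ≈ 7.6313e-5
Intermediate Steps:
1/((400 - 422)*(-432) + (5*Y)**2) = 1/((400 - 422)*(-432) + (5*(-12))**2) = 1/(-22*(-432) + (-60)**2) = 1/(9504 + 3600) = 1/13104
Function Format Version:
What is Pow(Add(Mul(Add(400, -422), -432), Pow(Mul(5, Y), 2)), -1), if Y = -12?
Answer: Rational(1, 13104) ≈ 7.6313e-5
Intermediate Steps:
Pow(Add(Mul(Add(400, -422), -432), Pow(Mul(5, Y), 2)), -1) = Pow(Add(Mul(Add(400, -422), -432), Pow(Mul(5, -12), 2)), -1) = Pow(Add(Mul(-22, -432), Pow(-60, 2)), -1) = Pow(Add(9504, 3600), -1) = Pow(13104, -1) = Rational(1, 13104)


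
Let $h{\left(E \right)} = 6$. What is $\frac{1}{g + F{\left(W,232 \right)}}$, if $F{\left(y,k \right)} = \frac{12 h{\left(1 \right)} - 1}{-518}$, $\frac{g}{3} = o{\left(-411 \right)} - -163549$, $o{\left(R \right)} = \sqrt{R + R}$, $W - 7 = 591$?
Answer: $\frac{131652328850}{64594804133316577} - \frac{804972 i \sqrt{822}}{64594804133316577} \approx 2.0381 \cdot 10^{-6} - 3.5729 \cdot 10^{-10} i$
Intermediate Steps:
$W = 598$ ($W = 7 + 591 = 598$)
$o{\left(R \right)} = \sqrt{2} \sqrt{R}$ ($o{\left(R \right)} = \sqrt{2 R} = \sqrt{2} \sqrt{R}$)
$g = 490647 + 3 i \sqrt{822}$ ($g = 3 \left(\sqrt{2} \sqrt{-411} - -163549\right) = 3 \left(\sqrt{2} i \sqrt{411} + 163549\right) = 3 \left(i \sqrt{822} + 163549\right) = 3 \left(163549 + i \sqrt{822}\right) = 490647 + 3 i \sqrt{822} \approx 4.9065 \cdot 10^{5} + 86.012 i$)
$F{\left(y,k \right)} = - \frac{71}{518}$ ($F{\left(y,k \right)} = \frac{12 \cdot 6 - 1}{-518} = \left(72 - 1\right) \left(- \frac{1}{518}\right) = 71 \left(- \frac{1}{518}\right) = - \frac{71}{518}$)
$\frac{1}{g + F{\left(W,232 \right)}} = \frac{1}{\left(490647 + 3 i \sqrt{822}\right) - \frac{71}{518}} = \frac{1}{\frac{254155075}{518} + 3 i \sqrt{822}}$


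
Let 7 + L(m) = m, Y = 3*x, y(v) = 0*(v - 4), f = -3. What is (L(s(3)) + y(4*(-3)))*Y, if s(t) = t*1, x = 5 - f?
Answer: -96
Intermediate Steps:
x = 8 (x = 5 - 1*(-3) = 5 + 3 = 8)
s(t) = t
y(v) = 0 (y(v) = 0*(-4 + v) = 0)
Y = 24 (Y = 3*8 = 24)
L(m) = -7 + m
(L(s(3)) + y(4*(-3)))*Y = ((-7 + 3) + 0)*24 = (-4 + 0)*24 = -4*24 = -96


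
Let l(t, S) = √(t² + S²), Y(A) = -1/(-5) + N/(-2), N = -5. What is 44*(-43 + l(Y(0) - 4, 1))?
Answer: -1892 + 22*√269/5 ≈ -1819.8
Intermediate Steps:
Y(A) = 27/10 (Y(A) = -1/(-5) - 5/(-2) = -1*(-⅕) - 5*(-½) = ⅕ + 5/2 = 27/10)
l(t, S) = √(S² + t²)
44*(-43 + l(Y(0) - 4, 1)) = 44*(-43 + √(1² + (27/10 - 4)²)) = 44*(-43 + √(1 + (-13/10)²)) = 44*(-43 + √(1 + 169/100)) = 44*(-43 + √(269/100)) = 44*(-43 + √269/10) = -1892 + 22*√269/5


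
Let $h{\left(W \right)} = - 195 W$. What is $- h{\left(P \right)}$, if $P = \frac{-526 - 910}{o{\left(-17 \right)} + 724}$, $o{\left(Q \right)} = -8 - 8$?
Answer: $- \frac{23335}{59} \approx -395.51$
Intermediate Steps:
$o{\left(Q \right)} = -16$
$P = - \frac{359}{177}$ ($P = \frac{-526 - 910}{-16 + 724} = - \frac{1436}{708} = \left(-1436\right) \frac{1}{708} = - \frac{359}{177} \approx -2.0282$)
$- h{\left(P \right)} = - \frac{\left(-195\right) \left(-359\right)}{177} = \left(-1\right) \frac{23335}{59} = - \frac{23335}{59}$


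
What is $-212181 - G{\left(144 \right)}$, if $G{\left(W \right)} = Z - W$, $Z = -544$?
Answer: $-211493$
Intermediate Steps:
$G{\left(W \right)} = -544 - W$
$-212181 - G{\left(144 \right)} = -212181 - \left(-544 - 144\right) = -212181 - -688 = -212181 + 688 = -211493$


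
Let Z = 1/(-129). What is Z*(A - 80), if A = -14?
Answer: 94/129 ≈ 0.72868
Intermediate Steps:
Z = -1/129 ≈ -0.0077519
Z*(A - 80) = -(-14 - 80)/129 = -1/129*(-94) = 94/129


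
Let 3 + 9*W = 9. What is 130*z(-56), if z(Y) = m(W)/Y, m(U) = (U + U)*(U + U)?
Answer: -260/63 ≈ -4.1270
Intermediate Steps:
W = 2/3 (W = -1/3 + (1/9)*9 = -1/3 + 1 = 2/3 ≈ 0.66667)
m(U) = 4*U**2 (m(U) = (2*U)*(2*U) = 4*U**2)
z(Y) = 16/(9*Y) (z(Y) = (4*(2/3)**2)/Y = (4*(4/9))/Y = 16/(9*Y))
130*z(-56) = 130*((16/9)/(-56)) = 130*((16/9)*(-1/56)) = 130*(-2/63) = -260/63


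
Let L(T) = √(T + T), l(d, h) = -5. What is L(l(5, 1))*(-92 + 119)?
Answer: 27*I*√10 ≈ 85.381*I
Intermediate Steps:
L(T) = √2*√T (L(T) = √(2*T) = √2*√T)
L(l(5, 1))*(-92 + 119) = (√2*√(-5))*(-92 + 119) = (√2*(I*√5))*27 = (I*√10)*27 = 27*I*√10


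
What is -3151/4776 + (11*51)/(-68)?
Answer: -42553/4776 ≈ -8.9098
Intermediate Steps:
-3151/4776 + (11*51)/(-68) = -3151*1/4776 + 561*(-1/68) = -3151/4776 - 33/4 = -42553/4776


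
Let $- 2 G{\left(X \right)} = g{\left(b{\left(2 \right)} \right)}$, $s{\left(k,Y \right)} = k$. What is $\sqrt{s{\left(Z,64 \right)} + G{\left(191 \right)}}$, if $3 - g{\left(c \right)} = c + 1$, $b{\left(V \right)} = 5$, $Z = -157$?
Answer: $\frac{i \sqrt{622}}{2} \approx 12.47 i$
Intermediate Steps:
$g{\left(c \right)} = 2 - c$ ($g{\left(c \right)} = 3 - \left(c + 1\right) = 3 - \left(1 + c\right) = 2 - c$)
$G{\left(X \right)} = \frac{3}{2}$ ($G{\left(X \right)} = - \frac{2 - 5}{2} = \left(- \frac{1}{2}\right) \left(-3\right) = \frac{3}{2}$)
$\sqrt{s{\left(Z,64 \right)} + G{\left(191 \right)}} = \sqrt{-157 + \frac{3}{2}} = \sqrt{- \frac{311}{2}} = \frac{i \sqrt{622}}{2}$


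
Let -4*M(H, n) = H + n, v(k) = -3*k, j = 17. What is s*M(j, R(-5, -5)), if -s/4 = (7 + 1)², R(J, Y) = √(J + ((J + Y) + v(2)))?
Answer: 1088 + 64*I*√21 ≈ 1088.0 + 293.28*I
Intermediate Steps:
R(J, Y) = √(-6 + Y + 2*J) (R(J, Y) = √(J + ((J + Y) - 3*2)) = √(J + ((J + Y) - 6)) = √(J + (-6 + J + Y)) = √(-6 + Y + 2*J))
M(H, n) = -H/4 - n/4 (M(H, n) = -(H + n)/4 = -H/4 - n/4)
s = -256 (s = -4*(7 + 1)² = -4*8² = -4*64 = -256)
s*M(j, R(-5, -5)) = -256*(-¼*17 - √(-6 - 5 + 2*(-5))/4) = -256*(-17/4 - √(-6 - 5 - 10)/4) = -256*(-17/4 - I*√21/4) = 1088 + 64*I*√21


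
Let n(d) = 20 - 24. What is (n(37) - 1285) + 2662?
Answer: 1373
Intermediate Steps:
n(d) = -4
(n(37) - 1285) + 2662 = (-4 - 1285) + 2662 = -1289 + 2662 = 1373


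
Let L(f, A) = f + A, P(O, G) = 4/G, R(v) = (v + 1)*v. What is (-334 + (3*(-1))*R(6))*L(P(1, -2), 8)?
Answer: -2760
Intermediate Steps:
R(v) = v*(1 + v) (R(v) = (1 + v)*v = v*(1 + v))
L(f, A) = A + f
(-334 + (3*(-1))*R(6))*L(P(1, -2), 8) = (-334 + (3*(-1))*(6*(1 + 6)))*(8 + 4/(-2)) = (-334 - 18*7)*(8 + 4*(-½)) = (-334 - 3*42)*(8 - 2) = (-334 - 126)*6 = -460*6 = -2760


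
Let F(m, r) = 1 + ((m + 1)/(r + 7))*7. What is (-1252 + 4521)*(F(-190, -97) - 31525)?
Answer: -1030039017/10 ≈ -1.0300e+8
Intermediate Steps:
F(m, r) = 1 + 7*(1 + m)/(7 + r) (F(m, r) = 1 + ((1 + m)/(7 + r))*7 = 1 + 7*(1 + m)/(7 + r))
(-1252 + 4521)*(F(-190, -97) - 31525) = (-1252 + 4521)*((14 - 97 + 7*(-190))/(7 - 97) - 31525) = 3269*((14 - 97 - 1330)/(-90) - 31525) = 3269*(-1/90*(-1413) - 31525) = 3269*(157/10 - 31525) = 3269*(-315093/10) = -1030039017/10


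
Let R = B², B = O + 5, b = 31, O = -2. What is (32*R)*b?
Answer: 8928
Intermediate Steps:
B = 3 (B = -2 + 5 = 3)
R = 9 (R = 3² = 9)
(32*R)*b = (32*9)*31 = 288*31 = 8928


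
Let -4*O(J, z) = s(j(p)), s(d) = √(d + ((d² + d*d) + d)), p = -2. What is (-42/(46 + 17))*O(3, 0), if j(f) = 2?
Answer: √3/3 ≈ 0.57735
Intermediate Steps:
s(d) = √(2*d + 2*d²) (s(d) = √(d + ((d² + d²) + d)) = √(d + (2*d² + d)) = √(d + (d + 2*d²)) = √(2*d + 2*d²))
O(J, z) = -√3/2 (O(J, z) = -√2*√(2*(1 + 2))/4 = -√2*√(2*3)/4 = -√2*√6/4 = -√3/2)
(-42/(46 + 17))*O(3, 0) = (-42/(46 + 17))*(-√3/2) = (-42/63)*(-√3/2) = (-42*1/63)*(-√3/2) = -(-1)*√3/3 = √3/3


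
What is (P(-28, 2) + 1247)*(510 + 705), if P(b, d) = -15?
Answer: 1496880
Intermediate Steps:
(P(-28, 2) + 1247)*(510 + 705) = (-15 + 1247)*(510 + 705) = 1232*1215 = 1496880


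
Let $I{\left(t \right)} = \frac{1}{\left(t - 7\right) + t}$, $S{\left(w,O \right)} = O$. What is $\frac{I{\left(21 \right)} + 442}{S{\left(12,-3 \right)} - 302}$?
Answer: $- \frac{15471}{10675} \approx -1.4493$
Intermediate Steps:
$I{\left(t \right)} = \frac{1}{-7 + 2 t}$ ($I{\left(t \right)} = \frac{1}{\left(t - 7\right) + t} = \frac{1}{\left(-7 + t\right) + t} = \frac{1}{-7 + 2 t}$)
$\frac{I{\left(21 \right)} + 442}{S{\left(12,-3 \right)} - 302} = \frac{\frac{1}{-7 + 2 \cdot 21} + 442}{-3 - 302} = \frac{\frac{1}{-7 + 42} + 442}{-305} = \left(\frac{1}{35} + 442\right) \left(- \frac{1}{305}\right) = \frac{15471}{35} \left(- \frac{1}{305}\right) = - \frac{15471}{10675}$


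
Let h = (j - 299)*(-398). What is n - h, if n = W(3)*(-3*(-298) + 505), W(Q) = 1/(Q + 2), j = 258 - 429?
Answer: -933901/5 ≈ -1.8678e+5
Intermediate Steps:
j = -171
W(Q) = 1/(2 + Q)
n = 1399/5 (n = (-3*(-298) + 505)/(2 + 3) = (894 + 505)/5 = (⅕)*1399 = 1399/5 ≈ 279.80)
h = 187060 (h = (-171 - 299)*(-398) = -470*(-398) = 187060)
n - h = 1399/5 - 1*187060 = 1399/5 - 187060 = -933901/5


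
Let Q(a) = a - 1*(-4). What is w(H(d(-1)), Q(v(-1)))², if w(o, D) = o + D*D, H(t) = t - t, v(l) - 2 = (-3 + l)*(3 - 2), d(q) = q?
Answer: 16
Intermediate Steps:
v(l) = -1 + l (v(l) = 2 + (-3 + l)*(3 - 2) = 2 + (-3 + l)*1 = 2 + (-3 + l) = -1 + l)
H(t) = 0
Q(a) = 4 + a (Q(a) = a + 4 = 4 + a)
w(o, D) = o + D²
w(H(d(-1)), Q(v(-1)))² = (0 + (4 + (-1 - 1))²)² = (0 + (4 - 2)²)² = (0 + 2²)² = (0 + 4)² = 4² = 16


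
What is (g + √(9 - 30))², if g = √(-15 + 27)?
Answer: -9 + 12*I*√7 ≈ -9.0 + 31.749*I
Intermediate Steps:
g = 2*√3 (g = √12 = 2*√3 ≈ 3.4641)
(g + √(9 - 30))² = (2*√3 + √(9 - 30))² = (2*√3 + √(-21))² = (2*√3 + I*√21)²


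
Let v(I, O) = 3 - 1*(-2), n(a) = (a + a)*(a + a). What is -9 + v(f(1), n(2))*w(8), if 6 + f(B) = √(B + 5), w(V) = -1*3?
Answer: -24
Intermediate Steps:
w(V) = -3
f(B) = -6 + √(5 + B) (f(B) = -6 + √(B + 5) = -6 + √(5 + B))
n(a) = 4*a² (n(a) = (2*a)*(2*a) = 4*a²)
v(I, O) = 5 (v(I, O) = 3 + 2 = 5)
-9 + v(f(1), n(2))*w(8) = -9 + 5*(-3) = -9 - 15 = -24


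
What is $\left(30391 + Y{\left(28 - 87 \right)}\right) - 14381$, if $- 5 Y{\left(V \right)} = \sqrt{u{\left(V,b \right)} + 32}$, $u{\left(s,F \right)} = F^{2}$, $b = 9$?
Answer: $16010 - \frac{\sqrt{113}}{5} \approx 16008.0$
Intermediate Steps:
$Y{\left(V \right)} = - \frac{\sqrt{113}}{5}$ ($Y{\left(V \right)} = - \frac{\sqrt{9^{2} + 32}}{5} = - \frac{\sqrt{81 + 32}}{5} = - \frac{\sqrt{113}}{5}$)
$\left(30391 + Y{\left(28 - 87 \right)}\right) - 14381 = \left(30391 - \frac{\sqrt{113}}{5}\right) - 14381 = 16010 - \frac{\sqrt{113}}{5}$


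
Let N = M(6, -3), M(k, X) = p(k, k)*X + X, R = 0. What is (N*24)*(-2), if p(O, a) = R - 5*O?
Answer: -4176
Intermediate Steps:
p(O, a) = -5*O (p(O, a) = 0 - 5*O = -5*O)
M(k, X) = X - 5*X*k (M(k, X) = (-5*k)*X + X = -5*X*k + X = X - 5*X*k)
N = 87 (N = -3*(1 - 5*6) = -3*(1 - 30) = -3*(-29) = 87)
(N*24)*(-2) = (87*24)*(-2) = 2088*(-2) = -4176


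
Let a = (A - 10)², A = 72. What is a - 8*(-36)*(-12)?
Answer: 388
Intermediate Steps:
a = 3844 (a = (72 - 10)² = 62² = 3844)
a - 8*(-36)*(-12) = 3844 - 8*(-36)*(-12) = 3844 - (-288)*(-12) = 3844 - 1*3456 = 3844 - 3456 = 388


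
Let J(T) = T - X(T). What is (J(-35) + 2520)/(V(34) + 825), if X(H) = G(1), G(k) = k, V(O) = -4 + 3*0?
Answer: 2484/821 ≈ 3.0256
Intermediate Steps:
V(O) = -4 (V(O) = -4 + 0 = -4)
X(H) = 1
J(T) = -1 + T (J(T) = T - 1*1 = T - 1 = -1 + T)
(J(-35) + 2520)/(V(34) + 825) = ((-1 - 35) + 2520)/(-4 + 825) = (-36 + 2520)/821 = 2484*(1/821) = 2484/821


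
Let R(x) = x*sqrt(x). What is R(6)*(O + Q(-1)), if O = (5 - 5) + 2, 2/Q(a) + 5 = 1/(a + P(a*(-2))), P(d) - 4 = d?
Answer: 19*sqrt(6)/2 ≈ 23.270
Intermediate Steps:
R(x) = x**(3/2)
P(d) = 4 + d
Q(a) = 2/(-5 + 1/(4 - a)) (Q(a) = 2/(-5 + 1/(a + (4 + a*(-2)))) = 2/(-5 + 1/(a + (4 - 2*a))) = 2/(-5 + 1/(4 - a)))
O = 2 (O = 0 + 2 = 2)
R(6)*(O + Q(-1)) = 6**(3/2)*(2 + 2*(4 - 1*(-1))/(-19 + 5*(-1))) = (6*sqrt(6))*(2 + 2*(4 + 1)/(-19 - 5)) = (6*sqrt(6))*(2 + 2*5/(-24)) = (6*sqrt(6))*(2 + 2*(-1/24)*5) = (6*sqrt(6))*(2 - 5/12) = (6*sqrt(6))*(19/12) = 19*sqrt(6)/2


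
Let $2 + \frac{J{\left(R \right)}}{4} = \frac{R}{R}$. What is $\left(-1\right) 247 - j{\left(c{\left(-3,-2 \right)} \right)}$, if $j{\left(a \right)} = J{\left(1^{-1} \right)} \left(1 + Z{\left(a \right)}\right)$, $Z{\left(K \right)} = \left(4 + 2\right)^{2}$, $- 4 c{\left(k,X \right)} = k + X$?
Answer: $-99$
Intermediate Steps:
$c{\left(k,X \right)} = - \frac{X}{4} - \frac{k}{4}$ ($c{\left(k,X \right)} = - \frac{k + X}{4} = - \frac{X + k}{4} = - \frac{X}{4} - \frac{k}{4}$)
$J{\left(R \right)} = -4$ ($J{\left(R \right)} = -8 + 4 \frac{R}{R} = -8 + 4 \cdot 1 = -8 + 4 = -4$)
$Z{\left(K \right)} = 36$ ($Z{\left(K \right)} = 6^{2} = 36$)
$j{\left(a \right)} = -148$ ($j{\left(a \right)} = - 4 \left(1 + 36\right) = \left(-4\right) 37 = -148$)
$\left(-1\right) 247 - j{\left(c{\left(-3,-2 \right)} \right)} = \left(-1\right) 247 - -148 = -247 + 148 = -99$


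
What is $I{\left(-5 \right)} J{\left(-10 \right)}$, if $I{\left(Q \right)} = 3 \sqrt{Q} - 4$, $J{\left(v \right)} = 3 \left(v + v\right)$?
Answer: $240 - 180 i \sqrt{5} \approx 240.0 - 402.49 i$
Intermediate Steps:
$J{\left(v \right)} = 6 v$ ($J{\left(v \right)} = 3 \cdot 2 v = 6 v$)
$I{\left(Q \right)} = -4 + 3 \sqrt{Q}$ ($I{\left(Q \right)} = 3 \sqrt{Q} - 4 = -4 + 3 \sqrt{Q}$)
$I{\left(-5 \right)} J{\left(-10 \right)} = \left(-4 + 3 \sqrt{-5}\right) 6 \left(-10\right) = \left(-4 + 3 i \sqrt{5}\right) \left(-60\right) = 240 - 180 i \sqrt{5}$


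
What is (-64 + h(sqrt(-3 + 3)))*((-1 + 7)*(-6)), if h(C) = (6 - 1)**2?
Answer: 1404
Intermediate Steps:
h(C) = 25 (h(C) = 5**2 = 25)
(-64 + h(sqrt(-3 + 3)))*((-1 + 7)*(-6)) = (-64 + 25)*((-1 + 7)*(-6)) = -234*(-6) = -39*(-36) = 1404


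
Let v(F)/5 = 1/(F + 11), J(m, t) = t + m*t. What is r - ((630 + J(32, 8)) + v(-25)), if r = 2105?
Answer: 16959/14 ≈ 1211.4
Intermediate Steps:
v(F) = 5/(11 + F) (v(F) = 5/(F + 11) = 5/(11 + F))
r - ((630 + J(32, 8)) + v(-25)) = 2105 - ((630 + 8*(1 + 32)) + 5/(11 - 25)) = 2105 - ((630 + 8*33) + 5/(-14)) = 2105 - ((630 + 264) + 5*(-1/14)) = 2105 - (894 - 5/14) = 2105 - 1*12511/14 = 2105 - 12511/14 = 16959/14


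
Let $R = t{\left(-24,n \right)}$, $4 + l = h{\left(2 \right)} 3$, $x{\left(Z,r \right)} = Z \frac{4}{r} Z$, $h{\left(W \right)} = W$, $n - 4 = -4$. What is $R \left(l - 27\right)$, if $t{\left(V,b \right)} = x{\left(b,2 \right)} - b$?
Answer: $0$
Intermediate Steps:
$n = 0$ ($n = 4 - 4 = 0$)
$x{\left(Z,r \right)} = \frac{4 Z^{2}}{r}$ ($x{\left(Z,r \right)} = \frac{4 Z}{r} Z = \frac{4 Z^{2}}{r}$)
$l = 2$ ($l = -4 + 2 \cdot 3 = -4 + 6 = 2$)
$t{\left(V,b \right)} = - b + 2 b^{2}$ ($t{\left(V,b \right)} = \frac{4 b^{2}}{2} - b = 4 b^{2} \cdot \frac{1}{2} - b = 2 b^{2} - b = - b + 2 b^{2}$)
$R = 0$ ($R = 0 \left(-1 + 2 \cdot 0\right) = 0 \left(-1 + 0\right) = 0 \left(-1\right) = 0$)
$R \left(l - 27\right) = 0 \left(2 - 27\right) = 0 \left(-25\right) = 0$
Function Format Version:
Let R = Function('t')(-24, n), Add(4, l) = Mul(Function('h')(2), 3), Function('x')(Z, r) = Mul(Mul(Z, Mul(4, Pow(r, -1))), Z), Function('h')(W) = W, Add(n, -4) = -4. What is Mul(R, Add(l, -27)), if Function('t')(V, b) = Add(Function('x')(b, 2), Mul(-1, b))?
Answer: 0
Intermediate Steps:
n = 0 (n = Add(4, -4) = 0)
Function('x')(Z, r) = Mul(4, Pow(Z, 2), Pow(r, -1)) (Function('x')(Z, r) = Mul(Mul(4, Z, Pow(r, -1)), Z) = Mul(4, Pow(Z, 2), Pow(r, -1)))
l = 2 (l = Add(-4, Mul(2, 3)) = Add(-4, 6) = 2)
Function('t')(V, b) = Add(Mul(-1, b), Mul(2, Pow(b, 2))) (Function('t')(V, b) = Add(Mul(4, Pow(b, 2), Pow(2, -1)), Mul(-1, b)) = Add(Mul(4, Pow(b, 2), Rational(1, 2)), Mul(-1, b)) = Add(Mul(2, Pow(b, 2)), Mul(-1, b)) = Add(Mul(-1, b), Mul(2, Pow(b, 2))))
R = 0 (R = Mul(0, Add(-1, Mul(2, 0))) = Mul(0, Add(-1, 0)) = Mul(0, -1) = 0)
Mul(R, Add(l, -27)) = Mul(0, Add(2, -27)) = Mul(0, -25) = 0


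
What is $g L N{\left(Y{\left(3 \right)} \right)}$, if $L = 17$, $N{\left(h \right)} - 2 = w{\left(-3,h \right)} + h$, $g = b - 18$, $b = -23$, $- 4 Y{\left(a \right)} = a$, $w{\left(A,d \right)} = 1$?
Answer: $- \frac{6273}{4} \approx -1568.3$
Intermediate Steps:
$Y{\left(a \right)} = - \frac{a}{4}$
$g = -41$ ($g = -23 - 18 = -41$)
$N{\left(h \right)} = 3 + h$ ($N{\left(h \right)} = 2 + \left(1 + h\right) = 3 + h$)
$g L N{\left(Y{\left(3 \right)} \right)} = \left(-41\right) 17 \left(3 - \frac{3}{4}\right) = - 697 \left(3 - \frac{3}{4}\right) = \left(-697\right) \frac{9}{4} = - \frac{6273}{4}$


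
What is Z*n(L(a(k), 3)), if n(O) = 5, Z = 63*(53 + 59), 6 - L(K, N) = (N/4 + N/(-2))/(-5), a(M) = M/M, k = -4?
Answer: 35280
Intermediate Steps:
a(M) = 1
L(K, N) = 6 - N/20 (L(K, N) = 6 - (N/4 + N/(-2))/(-5) = 6 - (N*(¼) + N*(-½))*(-1)/5 = 6 - (N/4 - N/2)*(-1)/5 = 6 - (-N/4)*(-1)/5 = 6 - N/20)
Z = 7056 (Z = 63*112 = 7056)
Z*n(L(a(k), 3)) = 7056*5 = 35280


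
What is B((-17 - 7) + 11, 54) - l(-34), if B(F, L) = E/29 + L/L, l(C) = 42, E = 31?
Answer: -1158/29 ≈ -39.931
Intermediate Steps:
B(F, L) = 60/29 (B(F, L) = 31/29 + L/L = 31*(1/29) + 1 = 31/29 + 1 = 60/29)
B((-17 - 7) + 11, 54) - l(-34) = 60/29 - 1*42 = 60/29 - 42 = -1158/29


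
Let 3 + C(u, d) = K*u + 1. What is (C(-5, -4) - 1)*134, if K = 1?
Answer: -1072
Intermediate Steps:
C(u, d) = -2 + u (C(u, d) = -3 + (1*u + 1) = -3 + (u + 1) = -3 + (1 + u) = -2 + u)
(C(-5, -4) - 1)*134 = ((-2 - 5) - 1)*134 = (-7 - 1)*134 = -8*134 = -1072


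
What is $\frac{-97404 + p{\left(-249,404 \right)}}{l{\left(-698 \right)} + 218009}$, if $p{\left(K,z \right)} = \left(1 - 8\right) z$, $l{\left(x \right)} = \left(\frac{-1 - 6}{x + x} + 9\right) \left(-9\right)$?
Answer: $- \frac{139923872}{304227425} \approx -0.45993$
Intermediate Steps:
$l{\left(x \right)} = -81 + \frac{63}{2 x}$ ($l{\left(x \right)} = \left(- \frac{7}{2 x} + 9\right) \left(-9\right) = \left(9 - \frac{7}{2 x}\right) \left(-9\right) = -81 + \frac{63}{2 x}$)
$p{\left(K,z \right)} = - 7 z$
$\frac{-97404 + p{\left(-249,404 \right)}}{l{\left(-698 \right)} + 218009} = \frac{-97404 - 2828}{\left(-81 + \frac{63}{2 \left(-698\right)}\right) + 218009} = \frac{-97404 - 2828}{\left(-81 + \frac{63}{2} \left(- \frac{1}{698}\right)\right) + 218009} = - \frac{100232}{\left(-81 - \frac{63}{1396}\right) + 218009} = - \frac{100232}{- \frac{113139}{1396} + 218009} = - \frac{100232}{\frac{304227425}{1396}} = \left(-100232\right) \frac{1396}{304227425} = - \frac{139923872}{304227425}$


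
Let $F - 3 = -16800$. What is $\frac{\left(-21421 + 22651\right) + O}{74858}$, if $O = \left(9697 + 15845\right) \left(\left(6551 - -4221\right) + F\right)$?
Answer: $- \frac{76944660}{37429} \approx -2055.8$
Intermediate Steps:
$F = -16797$ ($F = 3 - 16800 = -16797$)
$O = -153890550$ ($O = \left(9697 + 15845\right) \left(\left(6551 - -4221\right) - 16797\right) = 25542 \left(\left(6551 + 4221\right) - 16797\right) = 25542 \left(10772 - 16797\right) = 25542 \left(-6025\right) = -153890550$)
$\frac{\left(-21421 + 22651\right) + O}{74858} = \frac{\left(-21421 + 22651\right) - 153890550}{74858} = \left(1230 - 153890550\right) \frac{1}{74858} = \left(-153889320\right) \frac{1}{74858} = - \frac{76944660}{37429}$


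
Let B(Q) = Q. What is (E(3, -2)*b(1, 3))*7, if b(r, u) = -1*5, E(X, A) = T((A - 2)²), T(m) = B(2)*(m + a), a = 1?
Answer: -1190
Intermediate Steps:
T(m) = 2 + 2*m (T(m) = 2*(m + 1) = 2*(1 + m) = 2 + 2*m)
E(X, A) = 2 + 2*(-2 + A)² (E(X, A) = 2 + 2*(A - 2)² = 2 + 2*(-2 + A)²)
b(r, u) = -5
(E(3, -2)*b(1, 3))*7 = ((2 + 2*(-2 - 2)²)*(-5))*7 = ((2 + 2*(-4)²)*(-5))*7 = ((2 + 2*16)*(-5))*7 = ((2 + 32)*(-5))*7 = (34*(-5))*7 = -170*7 = -1190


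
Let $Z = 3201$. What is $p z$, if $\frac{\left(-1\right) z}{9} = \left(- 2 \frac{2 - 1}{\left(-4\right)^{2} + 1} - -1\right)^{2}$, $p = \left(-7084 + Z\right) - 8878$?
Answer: $\frac{25841025}{289} \approx 89415.0$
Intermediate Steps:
$p = -12761$ ($p = \left(-7084 + 3201\right) - 8878 = -3883 - 8878 = -12761$)
$z = - \frac{2025}{289}$ ($z = - 9 \left(- 2 \frac{2 - 1}{\left(-4\right)^{2} + 1} - -1\right)^{2} = - 9 \left(- 2 \cdot 1 \frac{1}{16 + 1} + 1\right)^{2} = - 9 \left(- 2 \cdot 1 \cdot \frac{1}{17} + 1\right)^{2} = - 9 \left(\left(-2\right) \frac{1}{17} + 1\right)^{2} = - 9 \left(- \frac{2}{17} + 1\right)^{2} = - 9 \left(\frac{15}{17}\right)^{2} = \left(-9\right) \frac{225}{289} = - \frac{2025}{289} \approx -7.0069$)
$p z = \left(-12761\right) \left(- \frac{2025}{289}\right) = \frac{25841025}{289}$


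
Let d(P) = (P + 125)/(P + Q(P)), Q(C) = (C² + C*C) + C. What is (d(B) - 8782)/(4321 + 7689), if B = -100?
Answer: -6955343/9511920 ≈ -0.73122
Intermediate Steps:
Q(C) = C + 2*C² (Q(C) = (C² + C²) + C = 2*C² + C = C + 2*C²)
d(P) = (125 + P)/(P + P*(1 + 2*P)) (d(P) = (P + 125)/(P + P*(1 + 2*P)) = (125 + P)/(P + P*(1 + 2*P)))
(d(B) - 8782)/(4321 + 7689) = ((½)*(125 - 100)/(-100*(1 - 100)) - 8782)/(4321 + 7689) = ((½)*(-1/100)*25/(-99) - 8782)/12010 = ((½)*(-1/100)*(-1/99)*25 - 8782)*(1/12010) = (1/792 - 8782)*(1/12010) = -6955343/792*1/12010 = -6955343/9511920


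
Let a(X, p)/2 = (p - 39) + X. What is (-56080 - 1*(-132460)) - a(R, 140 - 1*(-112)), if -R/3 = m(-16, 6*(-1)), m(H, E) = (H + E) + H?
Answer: 75726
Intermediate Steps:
m(H, E) = E + 2*H (m(H, E) = (E + H) + H = E + 2*H)
R = 114 (R = -3*(6*(-1) + 2*(-16)) = -3*(-6 - 32) = -3*(-38) = 114)
a(X, p) = -78 + 2*X + 2*p (a(X, p) = 2*((p - 39) + X) = 2*((-39 + p) + X) = 2*(-39 + X + p) = -78 + 2*X + 2*p)
(-56080 - 1*(-132460)) - a(R, 140 - 1*(-112)) = (-56080 - 1*(-132460)) - (-78 + 2*114 + 2*(140 - 1*(-112))) = (-56080 + 132460) - (-78 + 228 + 2*(140 + 112)) = 76380 - (-78 + 228 + 2*252) = 76380 - (-78 + 228 + 504) = 76380 - 1*654 = 76380 - 654 = 75726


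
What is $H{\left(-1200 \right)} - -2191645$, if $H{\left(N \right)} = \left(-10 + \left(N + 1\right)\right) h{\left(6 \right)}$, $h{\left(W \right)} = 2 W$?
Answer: $2177137$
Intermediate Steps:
$H{\left(N \right)} = -108 + 12 N$ ($H{\left(N \right)} = \left(-10 + \left(N + 1\right)\right) 2 \cdot 6 = \left(-10 + \left(1 + N\right)\right) 12 = \left(-9 + N\right) 12 = -108 + 12 N$)
$H{\left(-1200 \right)} - -2191645 = \left(-108 + 12 \left(-1200\right)\right) - -2191645 = \left(-108 - 14400\right) + 2191645 = -14508 + 2191645 = 2177137$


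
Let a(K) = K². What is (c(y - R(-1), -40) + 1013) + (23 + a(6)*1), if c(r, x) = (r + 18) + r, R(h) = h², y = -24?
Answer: 1040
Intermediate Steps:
c(r, x) = 18 + 2*r (c(r, x) = (18 + r) + r = 18 + 2*r)
(c(y - R(-1), -40) + 1013) + (23 + a(6)*1) = ((18 + 2*(-24 - 1*(-1)²)) + 1013) + (23 + 6²*1) = ((18 + 2*(-24 - 1*1)) + 1013) + (23 + 36*1) = ((18 + 2*(-24 - 1)) + 1013) + (23 + 36) = ((18 + 2*(-25)) + 1013) + 59 = ((18 - 50) + 1013) + 59 = (-32 + 1013) + 59 = 981 + 59 = 1040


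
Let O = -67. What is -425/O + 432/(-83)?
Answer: 6331/5561 ≈ 1.1385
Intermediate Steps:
-425/O + 432/(-83) = -425/(-67) + 432/(-83) = -425*(-1/67) + 432*(-1/83) = 425/67 - 432/83 = 6331/5561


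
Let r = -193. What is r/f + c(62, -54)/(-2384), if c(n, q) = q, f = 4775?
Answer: -101131/5691800 ≈ -0.017768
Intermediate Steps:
r/f + c(62, -54)/(-2384) = -193/4775 - 54/(-2384) = -193*1/4775 - 54*(-1/2384) = -193/4775 + 27/1192 = -101131/5691800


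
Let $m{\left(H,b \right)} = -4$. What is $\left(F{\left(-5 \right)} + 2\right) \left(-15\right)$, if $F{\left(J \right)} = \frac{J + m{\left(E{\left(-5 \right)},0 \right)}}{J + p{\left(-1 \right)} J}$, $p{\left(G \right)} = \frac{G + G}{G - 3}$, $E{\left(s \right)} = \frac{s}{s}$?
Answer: $-48$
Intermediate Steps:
$E{\left(s \right)} = 1$
$p{\left(G \right)} = \frac{2 G}{-3 + G}$
$F{\left(J \right)} = \frac{2 \left(-4 + J\right)}{3 J}$ ($F{\left(J \right)} = \frac{J - 4}{J + 2 \left(-1\right) \frac{1}{-3 - 1} J} = \frac{-4 + J}{J + 2 \left(-1\right) \frac{1}{-4} J} = \frac{-4 + J}{J + 2 \left(-1\right) \left(- \frac{1}{4}\right) J} = \frac{-4 + J}{J + \frac{J}{2}} = \frac{-4 + J}{\frac{3}{2} J} = \left(-4 + J\right) \frac{2}{3 J} = \frac{2 \left(-4 + J\right)}{3 J}$)
$\left(F{\left(-5 \right)} + 2\right) \left(-15\right) = \left(\frac{2 \left(-4 - 5\right)}{3 \left(-5\right)} + 2\right) \left(-15\right) = \left(\frac{2}{3} \left(- \frac{1}{5}\right) \left(-9\right) + 2\right) \left(-15\right) = \left(\frac{6}{5} + 2\right) \left(-15\right) = \frac{16}{5} \left(-15\right) = -48$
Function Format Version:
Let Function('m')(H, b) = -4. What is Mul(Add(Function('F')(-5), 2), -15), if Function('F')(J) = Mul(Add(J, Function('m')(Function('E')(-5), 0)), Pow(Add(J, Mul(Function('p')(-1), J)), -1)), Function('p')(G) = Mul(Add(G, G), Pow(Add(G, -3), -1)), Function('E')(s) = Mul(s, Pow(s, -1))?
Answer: -48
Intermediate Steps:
Function('E')(s) = 1
Function('p')(G) = Mul(2, G, Pow(Add(-3, G), -1)) (Function('p')(G) = Mul(Mul(2, G), Pow(Add(-3, G), -1)) = Mul(2, G, Pow(Add(-3, G), -1)))
Function('F')(J) = Mul(Rational(2, 3), Pow(J, -1), Add(-4, J)) (Function('F')(J) = Mul(Add(J, -4), Pow(Add(J, Mul(Mul(2, -1, Pow(Add(-3, -1), -1)), J)), -1)) = Mul(Add(-4, J), Pow(Add(J, Mul(Mul(2, -1, Pow(-4, -1)), J)), -1)) = Mul(Add(-4, J), Pow(Add(J, Mul(Mul(2, -1, Rational(-1, 4)), J)), -1)) = Mul(Add(-4, J), Pow(Add(J, Mul(Rational(1, 2), J)), -1)) = Mul(Add(-4, J), Pow(Mul(Rational(3, 2), J), -1)) = Mul(Add(-4, J), Mul(Rational(2, 3), Pow(J, -1))) = Mul(Rational(2, 3), Pow(J, -1), Add(-4, J)))
Mul(Add(Function('F')(-5), 2), -15) = Mul(Add(Mul(Rational(2, 3), Pow(-5, -1), Add(-4, -5)), 2), -15) = Mul(Add(Mul(Rational(2, 3), Rational(-1, 5), -9), 2), -15) = Mul(Add(Rational(6, 5), 2), -15) = Mul(Rational(16, 5), -15) = -48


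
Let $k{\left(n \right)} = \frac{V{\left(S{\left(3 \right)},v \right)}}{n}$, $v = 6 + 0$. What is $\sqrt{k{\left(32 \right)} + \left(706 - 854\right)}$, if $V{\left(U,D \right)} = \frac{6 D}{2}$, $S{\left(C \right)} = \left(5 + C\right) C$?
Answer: $\frac{i \sqrt{2359}}{4} \approx 12.142 i$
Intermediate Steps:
$S{\left(C \right)} = C \left(5 + C\right)$
$v = 6$
$V{\left(U,D \right)} = 3 D$ ($V{\left(U,D \right)} = 6 D \frac{1}{2} = 3 D$)
$k{\left(n \right)} = \frac{18}{n}$ ($k{\left(n \right)} = \frac{3 \cdot 6}{n} = \frac{18}{n}$)
$\sqrt{k{\left(32 \right)} + \left(706 - 854\right)} = \sqrt{\frac{18}{32} + \left(706 - 854\right)} = \sqrt{18 \cdot \frac{1}{32} - 148} = \sqrt{\frac{9}{16} - 148} = \sqrt{- \frac{2359}{16}} = \frac{i \sqrt{2359}}{4}$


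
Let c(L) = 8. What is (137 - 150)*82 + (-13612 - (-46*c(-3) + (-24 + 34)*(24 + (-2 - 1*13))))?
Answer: -14400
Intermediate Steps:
(137 - 150)*82 + (-13612 - (-46*c(-3) + (-24 + 34)*(24 + (-2 - 1*13)))) = (137 - 150)*82 + (-13612 - (-46*8 + (-24 + 34)*(24 + (-2 - 1*13)))) = -13*82 + (-13612 - (-368 + 10*(24 + (-2 - 13)))) = -1066 + (-13612 - (-368 + 10*(24 - 15))) = -1066 + (-13612 - (-368 + 10*9)) = -1066 + (-13612 - (-368 + 90)) = -1066 + (-13612 - 1*(-278)) = -1066 + (-13612 + 278) = -1066 - 13334 = -14400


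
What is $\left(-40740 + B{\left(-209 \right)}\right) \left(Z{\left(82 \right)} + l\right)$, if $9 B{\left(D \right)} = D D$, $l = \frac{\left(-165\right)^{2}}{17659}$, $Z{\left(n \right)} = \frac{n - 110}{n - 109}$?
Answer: $- \frac{397111400933}{4291137} \approx -92542.0$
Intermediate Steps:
$Z{\left(n \right)} = \frac{-110 + n}{-109 + n}$
$l = \frac{27225}{17659}$ ($l = 27225 \cdot \frac{1}{17659} = \frac{27225}{17659} \approx 1.5417$)
$B{\left(D \right)} = \frac{D^{2}}{9}$ ($B{\left(D \right)} = \frac{D D}{9} = \frac{D^{2}}{9}$)
$\left(-40740 + B{\left(-209 \right)}\right) \left(Z{\left(82 \right)} + l\right) = \left(-40740 + \frac{\left(-209\right)^{2}}{9}\right) \left(\frac{-110 + 82}{-109 + 82} + \frac{27225}{17659}\right) = \left(-40740 + \frac{1}{9} \cdot 43681\right) \left(\frac{1}{-27} \left(-28\right) + \frac{27225}{17659}\right) = \left(-40740 + \frac{43681}{9}\right) \left(\left(- \frac{1}{27}\right) \left(-28\right) + \frac{27225}{17659}\right) = - \frac{322979 \left(\frac{28}{27} + \frac{27225}{17659}\right)}{9} = \left(- \frac{322979}{9}\right) \frac{1229527}{476793} = - \frac{397111400933}{4291137}$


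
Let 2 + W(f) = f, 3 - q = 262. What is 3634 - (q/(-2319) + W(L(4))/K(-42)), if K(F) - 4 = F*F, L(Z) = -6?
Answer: 1862366446/512499 ≈ 3633.9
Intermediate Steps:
q = -259 (q = 3 - 1*262 = 3 - 262 = -259)
W(f) = -2 + f
K(F) = 4 + F² (K(F) = 4 + F*F = 4 + F²)
3634 - (q/(-2319) + W(L(4))/K(-42)) = 3634 - (-259/(-2319) + (-2 - 6)/(4 + (-42)²)) = 3634 - (-259*(-1/2319) - 8/(4 + 1764)) = 3634 - (259/2319 - 8/1768) = 3634 - (259/2319 - 8*1/1768) = 3634 - (259/2319 - 1/221) = 3634 - 1*54920/512499 = 3634 - 54920/512499 = 1862366446/512499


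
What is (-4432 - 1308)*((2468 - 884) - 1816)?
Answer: 1331680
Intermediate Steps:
(-4432 - 1308)*((2468 - 884) - 1816) = -5740*(1584 - 1816) = -5740*(-232) = 1331680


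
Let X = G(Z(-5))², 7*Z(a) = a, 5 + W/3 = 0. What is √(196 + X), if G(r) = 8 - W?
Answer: 5*√29 ≈ 26.926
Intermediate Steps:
W = -15 (W = -15 + 3*0 = -15 + 0 = -15)
Z(a) = a/7
G(r) = 23 (G(r) = 8 - 1*(-15) = 8 + 15 = 23)
X = 529 (X = 23² = 529)
√(196 + X) = √(196 + 529) = √725 = 5*√29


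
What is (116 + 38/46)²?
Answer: 7219969/529 ≈ 13648.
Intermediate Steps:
(116 + 38/46)² = (116 + 38*(1/46))² = (116 + 19/23)² = (2687/23)² = 7219969/529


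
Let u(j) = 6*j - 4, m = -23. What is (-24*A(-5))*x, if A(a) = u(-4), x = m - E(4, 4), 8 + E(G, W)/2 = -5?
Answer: 2016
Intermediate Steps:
E(G, W) = -26 (E(G, W) = -16 + 2*(-5) = -16 - 10 = -26)
x = 3 (x = -23 - 1*(-26) = -23 + 26 = 3)
u(j) = -4 + 6*j
A(a) = -28 (A(a) = -4 + 6*(-4) = -4 - 24 = -28)
(-24*A(-5))*x = -24*(-28)*3 = 672*3 = 2016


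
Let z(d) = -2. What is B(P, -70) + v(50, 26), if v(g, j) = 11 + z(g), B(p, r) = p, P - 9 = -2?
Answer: 16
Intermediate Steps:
P = 7 (P = 9 - 2 = 7)
v(g, j) = 9 (v(g, j) = 11 - 2 = 9)
B(P, -70) + v(50, 26) = 7 + 9 = 16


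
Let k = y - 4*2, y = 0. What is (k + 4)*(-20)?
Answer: 80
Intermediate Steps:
k = -8 (k = 0 - 4*2 = 0 - 8 = -8)
(k + 4)*(-20) = (-8 + 4)*(-20) = -4*(-20) = 80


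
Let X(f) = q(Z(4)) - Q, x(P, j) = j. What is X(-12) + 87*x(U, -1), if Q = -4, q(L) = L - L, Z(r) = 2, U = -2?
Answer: -83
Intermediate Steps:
q(L) = 0
X(f) = 4 (X(f) = 0 - 1*(-4) = 0 + 4 = 4)
X(-12) + 87*x(U, -1) = 4 + 87*(-1) = 4 - 87 = -83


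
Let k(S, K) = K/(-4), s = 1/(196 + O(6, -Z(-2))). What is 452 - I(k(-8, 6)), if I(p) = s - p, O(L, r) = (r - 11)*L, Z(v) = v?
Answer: 31985/71 ≈ 450.49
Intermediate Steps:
O(L, r) = L*(-11 + r) (O(L, r) = (-11 + r)*L = L*(-11 + r))
s = 1/142 (s = 1/(196 + 6*(-11 - 1*(-2))) = 1/(196 + 6*(-11 + 2)) = 1/(196 + 6*(-9)) = 1/(196 - 54) = 1/142 ≈ 0.0070423)
k(S, K) = -K/4 (k(S, K) = K*(-¼) = -K/4)
I(p) = 1/142 - p
452 - I(k(-8, 6)) = 452 - (1/142 - (-1)*6/4) = 452 - (1/142 - 1*(-3/2)) = 452 - (1/142 + 3/2) = 452 - 1*107/71 = 452 - 107/71 = 31985/71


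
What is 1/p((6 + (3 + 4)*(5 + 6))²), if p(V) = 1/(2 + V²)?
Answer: 47458323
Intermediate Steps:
1/p((6 + (3 + 4)*(5 + 6))²) = 1/(1/(2 + ((6 + (3 + 4)*(5 + 6))²)²)) = 1/(1/(2 + ((6 + 7*11)²)²)) = 1/(1/(2 + ((6 + 77)²)²)) = 1/(1/(2 + (83²)²)) = 1/(1/(2 + 6889²)) = 1/(1/(2 + 47458321)) = 1/(1/47458323) = 47458323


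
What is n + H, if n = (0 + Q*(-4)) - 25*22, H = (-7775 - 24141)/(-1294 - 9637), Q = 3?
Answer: -6111306/10931 ≈ -559.08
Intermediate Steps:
H = 31916/10931 (H = -31916/(-10931) = -31916*(-1/10931) = 31916/10931 ≈ 2.9198)
n = -562 (n = (0 + 3*(-4)) - 25*22 = (0 - 12) - 550 = -12 - 550 = -562)
n + H = -562 + 31916/10931 = -6111306/10931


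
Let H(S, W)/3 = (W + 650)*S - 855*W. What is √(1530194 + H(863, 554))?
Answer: 2*√806585 ≈ 1796.2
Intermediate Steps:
H(S, W) = -2565*W + 3*S*(650 + W) (H(S, W) = 3*((W + 650)*S - 855*W) = 3*((650 + W)*S - 855*W) = 3*(S*(650 + W) - 855*W) = 3*(-855*W + S*(650 + W)) = -2565*W + 3*S*(650 + W))
√(1530194 + H(863, 554)) = √(1530194 + (-2565*554 + 1950*863 + 3*863*554)) = √(1530194 + (-1421010 + 1682850 + 1434306)) = √(1530194 + 1696146) = √3226340 = 2*√806585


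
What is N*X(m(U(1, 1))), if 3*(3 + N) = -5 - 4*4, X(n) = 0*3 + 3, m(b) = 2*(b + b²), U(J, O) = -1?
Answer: -30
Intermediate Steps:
m(b) = 2*b + 2*b²
X(n) = 3 (X(n) = 0 + 3 = 3)
N = -10 (N = -3 + (-5 - 4*4)/3 = -3 + (-5 - 16)/3 = -3 + (⅓)*(-21) = -3 - 7 = -10)
N*X(m(U(1, 1))) = -10*3 = -30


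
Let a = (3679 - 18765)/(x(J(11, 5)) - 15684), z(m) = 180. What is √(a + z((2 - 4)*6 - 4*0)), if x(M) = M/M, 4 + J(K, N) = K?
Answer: √44508761758/15683 ≈ 13.452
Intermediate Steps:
J(K, N) = -4 + K
x(M) = 1
a = 15086/15683 (a = (3679 - 18765)/(1 - 15684) = -15086/(-15683) = -15086*(-1/15683) = 15086/15683 ≈ 0.96193)
√(a + z((2 - 4)*6 - 4*0)) = √(15086/15683 + 180) = √(2838026/15683) = √44508761758/15683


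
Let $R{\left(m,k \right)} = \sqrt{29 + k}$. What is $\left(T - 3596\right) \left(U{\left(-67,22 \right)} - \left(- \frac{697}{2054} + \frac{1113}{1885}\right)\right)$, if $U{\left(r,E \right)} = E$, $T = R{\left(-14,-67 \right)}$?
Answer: $- \frac{30892554}{395} + \frac{498267 i \sqrt{38}}{22910} \approx -78209.0 + 134.07 i$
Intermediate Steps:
$T = i \sqrt{38}$ ($T = \sqrt{29 - 67} = \sqrt{-38} = i \sqrt{38} \approx 6.1644 i$)
$\left(T - 3596\right) \left(U{\left(-67,22 \right)} - \left(- \frac{697}{2054} + \frac{1113}{1885}\right)\right) = \left(i \sqrt{38} - 3596\right) \left(22 - \left(- \frac{697}{2054} + \frac{1113}{1885}\right)\right) = \left(-3596 + i \sqrt{38}\right) \left(22 - \left(\left(-697\right) \frac{1}{2054} + 1113 \cdot \frac{1}{1885}\right)\right) = \left(-3596 + i \sqrt{38}\right) \left(22 - \left(- \frac{697}{2054} + \frac{1113}{1885}\right)\right) = \left(-3596 + i \sqrt{38}\right) \left(22 - \frac{5753}{22910}\right) = \left(-3596 + i \sqrt{38}\right) \frac{498267}{22910} = - \frac{30892554}{395} + \frac{498267 i \sqrt{38}}{22910}$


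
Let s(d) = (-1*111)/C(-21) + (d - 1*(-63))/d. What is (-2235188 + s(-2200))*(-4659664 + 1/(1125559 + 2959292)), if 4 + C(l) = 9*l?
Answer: 18064442702142771261444017/1734427734600 ≈ 1.0415e+13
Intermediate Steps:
C(l) = -4 + 9*l
s(d) = 111/193 + (63 + d)/d (s(d) = (-1*111)/(-4 + 9*(-21)) + (d - 1*(-63))/d = -111/(-4 - 189) + (d + 63)/d = -111/(-193) + (63 + d)/d = -111*(-1/193) + (63 + d)/d = 111/193 + (63 + d)/d)
(-2235188 + s(-2200))*(-4659664 + 1/(1125559 + 2959292)) = (-2235188 + (304/193 + 63/(-2200)))*(-4659664 + 1/(1125559 + 2959292)) = (-2235188 + (304/193 + 63*(-1/2200)))*(-4659664 + 1/4084851) = (-2235188 + (304/193 - 63/2200))*(-4659664 + 1/4084851) = (-2235188 + 656641/424600)*(-19034033150063/4084851) = -949060168159/424600*(-19034033150063/4084851) = 18064442702142771261444017/1734427734600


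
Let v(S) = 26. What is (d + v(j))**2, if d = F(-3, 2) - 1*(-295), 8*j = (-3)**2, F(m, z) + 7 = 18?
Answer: 110224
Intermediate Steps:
F(m, z) = 11 (F(m, z) = -7 + 18 = 11)
j = 9/8 (j = (1/8)*(-3)**2 = (1/8)*9 = 9/8 ≈ 1.1250)
d = 306 (d = 11 - 1*(-295) = 11 + 295 = 306)
(d + v(j))**2 = (306 + 26)**2 = 332**2 = 110224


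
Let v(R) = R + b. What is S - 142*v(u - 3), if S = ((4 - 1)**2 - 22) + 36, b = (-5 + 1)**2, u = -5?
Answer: -1113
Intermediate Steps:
b = 16 (b = (-4)**2 = 16)
S = 23 (S = (3**2 - 22) + 36 = (9 - 22) + 36 = -13 + 36 = 23)
v(R) = 16 + R (v(R) = R + 16 = 16 + R)
S - 142*v(u - 3) = 23 - 142*(16 + (-5 - 3)) = 23 - 142*(16 - 8) = 23 - 142*8 = 23 - 1136 = -1113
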